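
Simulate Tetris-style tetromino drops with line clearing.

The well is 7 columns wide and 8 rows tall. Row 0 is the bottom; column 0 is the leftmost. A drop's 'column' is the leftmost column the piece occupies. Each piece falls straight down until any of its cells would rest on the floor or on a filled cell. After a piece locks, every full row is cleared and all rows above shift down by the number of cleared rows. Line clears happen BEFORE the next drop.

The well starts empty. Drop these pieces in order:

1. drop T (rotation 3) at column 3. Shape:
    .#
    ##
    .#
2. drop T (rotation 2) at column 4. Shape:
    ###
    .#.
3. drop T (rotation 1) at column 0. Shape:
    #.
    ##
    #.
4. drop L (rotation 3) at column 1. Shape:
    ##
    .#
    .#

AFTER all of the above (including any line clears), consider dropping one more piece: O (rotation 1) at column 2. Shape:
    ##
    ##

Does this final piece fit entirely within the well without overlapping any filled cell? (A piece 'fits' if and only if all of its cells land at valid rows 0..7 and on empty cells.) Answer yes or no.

Drop 1: T rot3 at col 3 lands with bottom-row=0; cleared 0 line(s) (total 0); column heights now [0 0 0 2 3 0 0], max=3
Drop 2: T rot2 at col 4 lands with bottom-row=2; cleared 0 line(s) (total 0); column heights now [0 0 0 2 4 4 4], max=4
Drop 3: T rot1 at col 0 lands with bottom-row=0; cleared 0 line(s) (total 0); column heights now [3 2 0 2 4 4 4], max=4
Drop 4: L rot3 at col 1 lands with bottom-row=0; cleared 0 line(s) (total 0); column heights now [3 3 3 2 4 4 4], max=4
Test piece O rot1 at col 2 (width 2): heights before test = [3 3 3 2 4 4 4]; fits = True

Answer: yes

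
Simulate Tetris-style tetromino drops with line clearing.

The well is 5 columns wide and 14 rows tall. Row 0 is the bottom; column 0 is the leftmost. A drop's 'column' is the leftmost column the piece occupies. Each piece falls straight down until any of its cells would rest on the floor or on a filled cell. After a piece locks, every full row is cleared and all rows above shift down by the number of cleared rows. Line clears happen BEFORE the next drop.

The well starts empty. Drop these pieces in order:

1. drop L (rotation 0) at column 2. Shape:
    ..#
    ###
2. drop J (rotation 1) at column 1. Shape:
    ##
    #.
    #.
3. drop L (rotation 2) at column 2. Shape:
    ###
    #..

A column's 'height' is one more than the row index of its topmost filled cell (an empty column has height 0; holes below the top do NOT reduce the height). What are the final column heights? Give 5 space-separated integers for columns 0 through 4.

Answer: 0 3 5 5 5

Derivation:
Drop 1: L rot0 at col 2 lands with bottom-row=0; cleared 0 line(s) (total 0); column heights now [0 0 1 1 2], max=2
Drop 2: J rot1 at col 1 lands with bottom-row=0; cleared 0 line(s) (total 0); column heights now [0 3 3 1 2], max=3
Drop 3: L rot2 at col 2 lands with bottom-row=3; cleared 0 line(s) (total 0); column heights now [0 3 5 5 5], max=5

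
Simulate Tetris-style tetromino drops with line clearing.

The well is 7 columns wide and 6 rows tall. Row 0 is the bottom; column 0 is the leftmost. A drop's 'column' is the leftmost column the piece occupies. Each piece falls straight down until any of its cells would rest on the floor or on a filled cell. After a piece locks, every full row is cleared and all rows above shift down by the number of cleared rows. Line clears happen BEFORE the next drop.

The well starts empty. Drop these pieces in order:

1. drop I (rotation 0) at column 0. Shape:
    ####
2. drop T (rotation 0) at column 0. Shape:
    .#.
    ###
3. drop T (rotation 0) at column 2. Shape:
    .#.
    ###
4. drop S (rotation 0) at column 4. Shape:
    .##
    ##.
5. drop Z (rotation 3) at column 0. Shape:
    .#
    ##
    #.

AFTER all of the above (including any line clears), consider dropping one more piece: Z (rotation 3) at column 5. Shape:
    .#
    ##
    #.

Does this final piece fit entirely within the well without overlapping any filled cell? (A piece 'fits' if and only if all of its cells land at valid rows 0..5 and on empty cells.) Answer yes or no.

Answer: no

Derivation:
Drop 1: I rot0 at col 0 lands with bottom-row=0; cleared 0 line(s) (total 0); column heights now [1 1 1 1 0 0 0], max=1
Drop 2: T rot0 at col 0 lands with bottom-row=1; cleared 0 line(s) (total 0); column heights now [2 3 2 1 0 0 0], max=3
Drop 3: T rot0 at col 2 lands with bottom-row=2; cleared 0 line(s) (total 0); column heights now [2 3 3 4 3 0 0], max=4
Drop 4: S rot0 at col 4 lands with bottom-row=3; cleared 0 line(s) (total 0); column heights now [2 3 3 4 4 5 5], max=5
Drop 5: Z rot3 at col 0 lands with bottom-row=2; cleared 0 line(s) (total 0); column heights now [4 5 3 4 4 5 5], max=5
Test piece Z rot3 at col 5 (width 2): heights before test = [4 5 3 4 4 5 5]; fits = False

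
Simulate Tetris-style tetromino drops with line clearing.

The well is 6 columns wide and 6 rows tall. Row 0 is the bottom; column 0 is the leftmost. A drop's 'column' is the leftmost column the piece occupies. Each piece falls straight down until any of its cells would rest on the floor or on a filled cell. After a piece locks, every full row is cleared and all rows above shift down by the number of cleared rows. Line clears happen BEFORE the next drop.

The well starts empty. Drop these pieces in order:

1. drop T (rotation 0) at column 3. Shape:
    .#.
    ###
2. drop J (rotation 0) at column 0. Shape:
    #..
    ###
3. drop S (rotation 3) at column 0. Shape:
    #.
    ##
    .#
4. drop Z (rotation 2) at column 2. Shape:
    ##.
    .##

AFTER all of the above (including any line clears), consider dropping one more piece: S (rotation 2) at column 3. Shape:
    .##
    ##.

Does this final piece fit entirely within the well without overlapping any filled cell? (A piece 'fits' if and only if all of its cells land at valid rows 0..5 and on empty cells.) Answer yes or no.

Answer: yes

Derivation:
Drop 1: T rot0 at col 3 lands with bottom-row=0; cleared 0 line(s) (total 0); column heights now [0 0 0 1 2 1], max=2
Drop 2: J rot0 at col 0 lands with bottom-row=0; cleared 1 line(s) (total 1); column heights now [1 0 0 0 1 0], max=1
Drop 3: S rot3 at col 0 lands with bottom-row=0; cleared 0 line(s) (total 1); column heights now [3 2 0 0 1 0], max=3
Drop 4: Z rot2 at col 2 lands with bottom-row=1; cleared 0 line(s) (total 1); column heights now [3 2 3 3 2 0], max=3
Test piece S rot2 at col 3 (width 3): heights before test = [3 2 3 3 2 0]; fits = True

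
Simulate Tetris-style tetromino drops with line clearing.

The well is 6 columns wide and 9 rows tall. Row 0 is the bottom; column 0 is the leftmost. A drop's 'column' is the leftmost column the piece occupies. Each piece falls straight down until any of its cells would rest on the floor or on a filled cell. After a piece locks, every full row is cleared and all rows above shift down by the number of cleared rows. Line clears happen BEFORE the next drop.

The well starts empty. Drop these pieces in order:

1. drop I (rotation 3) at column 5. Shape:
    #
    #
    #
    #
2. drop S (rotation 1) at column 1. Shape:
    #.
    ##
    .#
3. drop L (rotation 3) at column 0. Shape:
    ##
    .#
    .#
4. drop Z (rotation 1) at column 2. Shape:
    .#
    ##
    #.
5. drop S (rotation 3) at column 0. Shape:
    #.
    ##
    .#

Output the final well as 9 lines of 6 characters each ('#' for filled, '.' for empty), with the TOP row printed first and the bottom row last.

Drop 1: I rot3 at col 5 lands with bottom-row=0; cleared 0 line(s) (total 0); column heights now [0 0 0 0 0 4], max=4
Drop 2: S rot1 at col 1 lands with bottom-row=0; cleared 0 line(s) (total 0); column heights now [0 3 2 0 0 4], max=4
Drop 3: L rot3 at col 0 lands with bottom-row=3; cleared 0 line(s) (total 0); column heights now [6 6 2 0 0 4], max=6
Drop 4: Z rot1 at col 2 lands with bottom-row=2; cleared 0 line(s) (total 0); column heights now [6 6 4 5 0 4], max=6
Drop 5: S rot3 at col 0 lands with bottom-row=6; cleared 0 line(s) (total 0); column heights now [9 8 4 5 0 4], max=9

Answer: #.....
##....
.#....
##....
.#.#..
.###.#
.##..#
.##..#
..#..#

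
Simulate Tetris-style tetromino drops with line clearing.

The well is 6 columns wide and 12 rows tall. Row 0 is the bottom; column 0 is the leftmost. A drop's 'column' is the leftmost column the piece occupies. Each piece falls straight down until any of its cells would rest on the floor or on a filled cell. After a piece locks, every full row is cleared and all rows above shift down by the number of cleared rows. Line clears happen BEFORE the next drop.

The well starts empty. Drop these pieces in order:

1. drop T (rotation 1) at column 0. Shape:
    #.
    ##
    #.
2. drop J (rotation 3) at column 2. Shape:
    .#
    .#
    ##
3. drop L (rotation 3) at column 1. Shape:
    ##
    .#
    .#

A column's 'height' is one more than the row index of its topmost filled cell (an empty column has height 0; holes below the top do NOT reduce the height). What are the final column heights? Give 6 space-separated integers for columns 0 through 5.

Answer: 3 4 4 3 0 0

Derivation:
Drop 1: T rot1 at col 0 lands with bottom-row=0; cleared 0 line(s) (total 0); column heights now [3 2 0 0 0 0], max=3
Drop 2: J rot3 at col 2 lands with bottom-row=0; cleared 0 line(s) (total 0); column heights now [3 2 1 3 0 0], max=3
Drop 3: L rot3 at col 1 lands with bottom-row=1; cleared 0 line(s) (total 0); column heights now [3 4 4 3 0 0], max=4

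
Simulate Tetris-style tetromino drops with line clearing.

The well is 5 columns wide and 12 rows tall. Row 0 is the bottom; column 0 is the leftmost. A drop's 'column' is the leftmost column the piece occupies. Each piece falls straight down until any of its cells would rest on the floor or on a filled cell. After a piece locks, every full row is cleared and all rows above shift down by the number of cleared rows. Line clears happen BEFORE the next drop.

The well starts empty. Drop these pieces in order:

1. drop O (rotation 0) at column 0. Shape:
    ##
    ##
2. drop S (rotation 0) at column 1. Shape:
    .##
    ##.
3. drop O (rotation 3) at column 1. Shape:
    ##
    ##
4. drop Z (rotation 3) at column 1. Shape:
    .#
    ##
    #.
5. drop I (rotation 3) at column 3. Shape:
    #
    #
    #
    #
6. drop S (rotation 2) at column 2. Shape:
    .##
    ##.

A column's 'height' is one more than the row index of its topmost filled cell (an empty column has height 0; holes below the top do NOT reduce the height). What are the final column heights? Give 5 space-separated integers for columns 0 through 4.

Answer: 2 8 10 11 11

Derivation:
Drop 1: O rot0 at col 0 lands with bottom-row=0; cleared 0 line(s) (total 0); column heights now [2 2 0 0 0], max=2
Drop 2: S rot0 at col 1 lands with bottom-row=2; cleared 0 line(s) (total 0); column heights now [2 3 4 4 0], max=4
Drop 3: O rot3 at col 1 lands with bottom-row=4; cleared 0 line(s) (total 0); column heights now [2 6 6 4 0], max=6
Drop 4: Z rot3 at col 1 lands with bottom-row=6; cleared 0 line(s) (total 0); column heights now [2 8 9 4 0], max=9
Drop 5: I rot3 at col 3 lands with bottom-row=4; cleared 0 line(s) (total 0); column heights now [2 8 9 8 0], max=9
Drop 6: S rot2 at col 2 lands with bottom-row=9; cleared 0 line(s) (total 0); column heights now [2 8 10 11 11], max=11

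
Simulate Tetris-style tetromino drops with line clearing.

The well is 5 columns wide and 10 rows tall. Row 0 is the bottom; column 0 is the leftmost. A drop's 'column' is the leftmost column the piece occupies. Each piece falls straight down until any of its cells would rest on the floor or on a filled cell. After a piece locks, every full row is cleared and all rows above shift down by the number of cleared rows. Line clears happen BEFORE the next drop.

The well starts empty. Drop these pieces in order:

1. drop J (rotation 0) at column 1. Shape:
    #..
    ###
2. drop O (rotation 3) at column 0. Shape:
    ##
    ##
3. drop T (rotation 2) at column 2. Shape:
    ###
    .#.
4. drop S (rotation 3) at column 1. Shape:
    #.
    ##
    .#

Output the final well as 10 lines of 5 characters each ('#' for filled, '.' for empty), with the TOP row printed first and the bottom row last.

Answer: .....
.....
.....
.....
.....
.#...
.##..
###..
.#.#.
.###.

Derivation:
Drop 1: J rot0 at col 1 lands with bottom-row=0; cleared 0 line(s) (total 0); column heights now [0 2 1 1 0], max=2
Drop 2: O rot3 at col 0 lands with bottom-row=2; cleared 0 line(s) (total 0); column heights now [4 4 1 1 0], max=4
Drop 3: T rot2 at col 2 lands with bottom-row=1; cleared 1 line(s) (total 1); column heights now [3 3 1 2 0], max=3
Drop 4: S rot3 at col 1 lands with bottom-row=2; cleared 0 line(s) (total 1); column heights now [3 5 4 2 0], max=5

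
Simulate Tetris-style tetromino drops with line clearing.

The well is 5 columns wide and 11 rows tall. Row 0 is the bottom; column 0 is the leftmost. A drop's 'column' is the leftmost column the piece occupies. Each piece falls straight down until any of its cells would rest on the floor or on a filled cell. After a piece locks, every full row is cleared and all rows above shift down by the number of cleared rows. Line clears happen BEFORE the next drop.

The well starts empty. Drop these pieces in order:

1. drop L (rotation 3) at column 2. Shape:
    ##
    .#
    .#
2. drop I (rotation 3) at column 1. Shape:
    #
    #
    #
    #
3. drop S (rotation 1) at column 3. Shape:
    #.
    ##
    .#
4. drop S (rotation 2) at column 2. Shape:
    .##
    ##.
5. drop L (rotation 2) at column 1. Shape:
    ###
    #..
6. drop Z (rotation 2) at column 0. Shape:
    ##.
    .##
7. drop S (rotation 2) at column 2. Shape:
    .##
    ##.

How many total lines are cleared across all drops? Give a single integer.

Drop 1: L rot3 at col 2 lands with bottom-row=0; cleared 0 line(s) (total 0); column heights now [0 0 3 3 0], max=3
Drop 2: I rot3 at col 1 lands with bottom-row=0; cleared 0 line(s) (total 0); column heights now [0 4 3 3 0], max=4
Drop 3: S rot1 at col 3 lands with bottom-row=2; cleared 0 line(s) (total 0); column heights now [0 4 3 5 4], max=5
Drop 4: S rot2 at col 2 lands with bottom-row=5; cleared 0 line(s) (total 0); column heights now [0 4 6 7 7], max=7
Drop 5: L rot2 at col 1 lands with bottom-row=6; cleared 0 line(s) (total 0); column heights now [0 8 8 8 7], max=8
Drop 6: Z rot2 at col 0 lands with bottom-row=8; cleared 0 line(s) (total 0); column heights now [10 10 9 8 7], max=10
Drop 7: S rot2 at col 2 lands with bottom-row=9; cleared 0 line(s) (total 0); column heights now [10 10 10 11 11], max=11

Answer: 0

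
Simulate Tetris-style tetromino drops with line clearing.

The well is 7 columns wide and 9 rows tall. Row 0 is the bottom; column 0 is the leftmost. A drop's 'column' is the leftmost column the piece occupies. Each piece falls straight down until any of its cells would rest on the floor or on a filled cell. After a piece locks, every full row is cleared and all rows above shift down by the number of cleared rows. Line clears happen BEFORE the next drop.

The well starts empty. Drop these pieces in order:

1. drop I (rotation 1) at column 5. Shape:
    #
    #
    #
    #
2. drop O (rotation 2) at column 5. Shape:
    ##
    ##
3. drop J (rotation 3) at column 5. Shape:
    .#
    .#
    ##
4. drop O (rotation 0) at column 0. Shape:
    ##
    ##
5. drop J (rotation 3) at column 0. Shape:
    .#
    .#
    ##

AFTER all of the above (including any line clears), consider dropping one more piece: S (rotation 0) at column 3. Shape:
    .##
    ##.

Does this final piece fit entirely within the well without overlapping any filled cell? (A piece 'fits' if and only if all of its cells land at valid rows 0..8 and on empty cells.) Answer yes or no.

Answer: yes

Derivation:
Drop 1: I rot1 at col 5 lands with bottom-row=0; cleared 0 line(s) (total 0); column heights now [0 0 0 0 0 4 0], max=4
Drop 2: O rot2 at col 5 lands with bottom-row=4; cleared 0 line(s) (total 0); column heights now [0 0 0 0 0 6 6], max=6
Drop 3: J rot3 at col 5 lands with bottom-row=6; cleared 0 line(s) (total 0); column heights now [0 0 0 0 0 7 9], max=9
Drop 4: O rot0 at col 0 lands with bottom-row=0; cleared 0 line(s) (total 0); column heights now [2 2 0 0 0 7 9], max=9
Drop 5: J rot3 at col 0 lands with bottom-row=2; cleared 0 line(s) (total 0); column heights now [3 5 0 0 0 7 9], max=9
Test piece S rot0 at col 3 (width 3): heights before test = [3 5 0 0 0 7 9]; fits = True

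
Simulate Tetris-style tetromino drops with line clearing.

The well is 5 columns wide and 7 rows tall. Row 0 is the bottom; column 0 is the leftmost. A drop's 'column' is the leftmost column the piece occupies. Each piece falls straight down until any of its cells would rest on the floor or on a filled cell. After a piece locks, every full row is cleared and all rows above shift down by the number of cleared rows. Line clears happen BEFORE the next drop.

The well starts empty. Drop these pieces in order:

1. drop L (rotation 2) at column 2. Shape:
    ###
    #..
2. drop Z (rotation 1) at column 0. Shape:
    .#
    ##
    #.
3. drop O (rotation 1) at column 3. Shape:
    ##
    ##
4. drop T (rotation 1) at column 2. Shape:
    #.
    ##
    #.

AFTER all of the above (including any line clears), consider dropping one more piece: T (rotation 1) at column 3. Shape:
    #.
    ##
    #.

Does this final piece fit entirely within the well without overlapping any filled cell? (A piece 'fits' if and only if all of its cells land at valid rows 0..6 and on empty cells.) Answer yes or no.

Answer: yes

Derivation:
Drop 1: L rot2 at col 2 lands with bottom-row=0; cleared 0 line(s) (total 0); column heights now [0 0 2 2 2], max=2
Drop 2: Z rot1 at col 0 lands with bottom-row=0; cleared 1 line(s) (total 1); column heights now [1 2 1 0 0], max=2
Drop 3: O rot1 at col 3 lands with bottom-row=0; cleared 0 line(s) (total 1); column heights now [1 2 1 2 2], max=2
Drop 4: T rot1 at col 2 lands with bottom-row=1; cleared 0 line(s) (total 1); column heights now [1 2 4 3 2], max=4
Test piece T rot1 at col 3 (width 2): heights before test = [1 2 4 3 2]; fits = True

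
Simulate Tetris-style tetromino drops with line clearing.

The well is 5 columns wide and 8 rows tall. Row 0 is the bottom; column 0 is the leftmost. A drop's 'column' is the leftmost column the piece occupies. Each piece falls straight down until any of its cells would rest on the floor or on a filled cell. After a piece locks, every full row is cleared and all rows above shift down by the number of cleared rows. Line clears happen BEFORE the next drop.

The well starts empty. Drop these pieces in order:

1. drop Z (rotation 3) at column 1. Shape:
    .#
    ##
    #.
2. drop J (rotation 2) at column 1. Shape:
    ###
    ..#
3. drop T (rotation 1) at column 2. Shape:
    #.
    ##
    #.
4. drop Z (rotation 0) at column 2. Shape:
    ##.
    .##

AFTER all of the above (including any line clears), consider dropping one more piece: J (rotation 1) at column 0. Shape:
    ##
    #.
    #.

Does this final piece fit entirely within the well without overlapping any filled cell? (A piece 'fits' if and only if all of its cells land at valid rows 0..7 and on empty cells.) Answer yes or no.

Drop 1: Z rot3 at col 1 lands with bottom-row=0; cleared 0 line(s) (total 0); column heights now [0 2 3 0 0], max=3
Drop 2: J rot2 at col 1 lands with bottom-row=2; cleared 0 line(s) (total 0); column heights now [0 4 4 4 0], max=4
Drop 3: T rot1 at col 2 lands with bottom-row=4; cleared 0 line(s) (total 0); column heights now [0 4 7 6 0], max=7
Drop 4: Z rot0 at col 2 lands with bottom-row=6; cleared 0 line(s) (total 0); column heights now [0 4 8 8 7], max=8
Test piece J rot1 at col 0 (width 2): heights before test = [0 4 8 8 7]; fits = True

Answer: yes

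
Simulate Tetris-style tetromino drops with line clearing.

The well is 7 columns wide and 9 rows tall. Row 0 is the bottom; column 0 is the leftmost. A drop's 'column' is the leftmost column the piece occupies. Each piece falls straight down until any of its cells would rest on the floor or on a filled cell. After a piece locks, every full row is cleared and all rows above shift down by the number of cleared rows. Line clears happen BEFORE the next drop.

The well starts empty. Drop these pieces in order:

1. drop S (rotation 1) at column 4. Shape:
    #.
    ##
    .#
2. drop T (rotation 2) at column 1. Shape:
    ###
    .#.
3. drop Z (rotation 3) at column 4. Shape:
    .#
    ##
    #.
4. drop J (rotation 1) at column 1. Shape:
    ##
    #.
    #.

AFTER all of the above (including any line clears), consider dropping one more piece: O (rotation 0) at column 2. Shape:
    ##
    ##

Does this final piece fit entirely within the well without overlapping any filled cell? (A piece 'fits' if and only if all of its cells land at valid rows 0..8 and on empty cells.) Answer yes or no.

Answer: yes

Derivation:
Drop 1: S rot1 at col 4 lands with bottom-row=0; cleared 0 line(s) (total 0); column heights now [0 0 0 0 3 2 0], max=3
Drop 2: T rot2 at col 1 lands with bottom-row=0; cleared 0 line(s) (total 0); column heights now [0 2 2 2 3 2 0], max=3
Drop 3: Z rot3 at col 4 lands with bottom-row=3; cleared 0 line(s) (total 0); column heights now [0 2 2 2 5 6 0], max=6
Drop 4: J rot1 at col 1 lands with bottom-row=2; cleared 0 line(s) (total 0); column heights now [0 5 5 2 5 6 0], max=6
Test piece O rot0 at col 2 (width 2): heights before test = [0 5 5 2 5 6 0]; fits = True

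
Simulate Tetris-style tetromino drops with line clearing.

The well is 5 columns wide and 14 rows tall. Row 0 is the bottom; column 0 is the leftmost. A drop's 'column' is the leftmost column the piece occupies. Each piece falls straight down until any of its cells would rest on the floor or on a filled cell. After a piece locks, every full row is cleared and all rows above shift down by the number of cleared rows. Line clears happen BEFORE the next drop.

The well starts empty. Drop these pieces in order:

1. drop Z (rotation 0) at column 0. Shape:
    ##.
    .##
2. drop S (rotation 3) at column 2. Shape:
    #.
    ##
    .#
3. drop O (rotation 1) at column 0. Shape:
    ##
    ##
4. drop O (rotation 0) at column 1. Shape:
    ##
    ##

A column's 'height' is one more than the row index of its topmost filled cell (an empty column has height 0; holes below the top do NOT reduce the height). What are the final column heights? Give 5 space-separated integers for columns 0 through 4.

Drop 1: Z rot0 at col 0 lands with bottom-row=0; cleared 0 line(s) (total 0); column heights now [2 2 1 0 0], max=2
Drop 2: S rot3 at col 2 lands with bottom-row=0; cleared 0 line(s) (total 0); column heights now [2 2 3 2 0], max=3
Drop 3: O rot1 at col 0 lands with bottom-row=2; cleared 0 line(s) (total 0); column heights now [4 4 3 2 0], max=4
Drop 4: O rot0 at col 1 lands with bottom-row=4; cleared 0 line(s) (total 0); column heights now [4 6 6 2 0], max=6

Answer: 4 6 6 2 0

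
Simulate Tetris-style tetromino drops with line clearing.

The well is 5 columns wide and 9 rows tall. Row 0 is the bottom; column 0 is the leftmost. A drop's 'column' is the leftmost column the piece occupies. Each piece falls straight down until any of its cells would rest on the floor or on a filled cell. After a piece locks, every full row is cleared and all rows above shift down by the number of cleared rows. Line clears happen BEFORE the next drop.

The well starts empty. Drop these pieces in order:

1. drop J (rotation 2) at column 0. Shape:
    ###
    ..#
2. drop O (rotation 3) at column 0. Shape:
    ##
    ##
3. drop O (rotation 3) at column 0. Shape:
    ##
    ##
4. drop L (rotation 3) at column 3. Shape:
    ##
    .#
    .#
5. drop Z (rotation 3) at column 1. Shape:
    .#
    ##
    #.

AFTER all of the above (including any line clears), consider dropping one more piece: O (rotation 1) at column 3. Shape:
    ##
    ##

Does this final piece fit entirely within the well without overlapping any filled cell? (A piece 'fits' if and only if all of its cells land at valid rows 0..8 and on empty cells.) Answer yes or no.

Answer: yes

Derivation:
Drop 1: J rot2 at col 0 lands with bottom-row=0; cleared 0 line(s) (total 0); column heights now [2 2 2 0 0], max=2
Drop 2: O rot3 at col 0 lands with bottom-row=2; cleared 0 line(s) (total 0); column heights now [4 4 2 0 0], max=4
Drop 3: O rot3 at col 0 lands with bottom-row=4; cleared 0 line(s) (total 0); column heights now [6 6 2 0 0], max=6
Drop 4: L rot3 at col 3 lands with bottom-row=0; cleared 0 line(s) (total 0); column heights now [6 6 2 3 3], max=6
Drop 5: Z rot3 at col 1 lands with bottom-row=6; cleared 0 line(s) (total 0); column heights now [6 8 9 3 3], max=9
Test piece O rot1 at col 3 (width 2): heights before test = [6 8 9 3 3]; fits = True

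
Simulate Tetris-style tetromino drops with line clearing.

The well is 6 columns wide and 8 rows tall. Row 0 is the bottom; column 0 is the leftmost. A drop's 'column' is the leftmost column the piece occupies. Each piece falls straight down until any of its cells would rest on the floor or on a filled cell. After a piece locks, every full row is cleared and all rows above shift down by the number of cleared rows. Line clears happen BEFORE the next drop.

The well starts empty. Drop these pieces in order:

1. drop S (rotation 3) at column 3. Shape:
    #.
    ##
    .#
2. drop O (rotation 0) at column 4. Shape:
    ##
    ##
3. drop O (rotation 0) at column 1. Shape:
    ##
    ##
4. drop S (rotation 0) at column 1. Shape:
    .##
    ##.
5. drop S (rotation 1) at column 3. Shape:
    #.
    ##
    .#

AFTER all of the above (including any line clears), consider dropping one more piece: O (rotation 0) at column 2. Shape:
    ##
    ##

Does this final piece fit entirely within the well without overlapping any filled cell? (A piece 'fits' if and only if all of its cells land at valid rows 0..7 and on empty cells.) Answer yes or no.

Answer: no

Derivation:
Drop 1: S rot3 at col 3 lands with bottom-row=0; cleared 0 line(s) (total 0); column heights now [0 0 0 3 2 0], max=3
Drop 2: O rot0 at col 4 lands with bottom-row=2; cleared 0 line(s) (total 0); column heights now [0 0 0 3 4 4], max=4
Drop 3: O rot0 at col 1 lands with bottom-row=0; cleared 0 line(s) (total 0); column heights now [0 2 2 3 4 4], max=4
Drop 4: S rot0 at col 1 lands with bottom-row=2; cleared 0 line(s) (total 0); column heights now [0 3 4 4 4 4], max=4
Drop 5: S rot1 at col 3 lands with bottom-row=4; cleared 0 line(s) (total 0); column heights now [0 3 4 7 6 4], max=7
Test piece O rot0 at col 2 (width 2): heights before test = [0 3 4 7 6 4]; fits = False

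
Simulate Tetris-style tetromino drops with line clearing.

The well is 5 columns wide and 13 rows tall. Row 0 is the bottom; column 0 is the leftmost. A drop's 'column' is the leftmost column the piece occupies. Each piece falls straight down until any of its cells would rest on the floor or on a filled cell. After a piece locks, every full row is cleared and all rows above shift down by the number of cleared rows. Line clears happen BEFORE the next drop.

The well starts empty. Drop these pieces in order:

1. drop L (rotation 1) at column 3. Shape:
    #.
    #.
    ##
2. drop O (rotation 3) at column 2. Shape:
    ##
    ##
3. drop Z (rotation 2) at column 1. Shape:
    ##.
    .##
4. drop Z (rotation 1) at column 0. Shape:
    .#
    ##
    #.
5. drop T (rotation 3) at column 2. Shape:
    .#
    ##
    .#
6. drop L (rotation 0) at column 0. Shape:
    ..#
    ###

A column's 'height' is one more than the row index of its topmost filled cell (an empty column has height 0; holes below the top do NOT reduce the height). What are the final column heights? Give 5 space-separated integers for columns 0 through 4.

Answer: 10 10 11 9 1

Derivation:
Drop 1: L rot1 at col 3 lands with bottom-row=0; cleared 0 line(s) (total 0); column heights now [0 0 0 3 1], max=3
Drop 2: O rot3 at col 2 lands with bottom-row=3; cleared 0 line(s) (total 0); column heights now [0 0 5 5 1], max=5
Drop 3: Z rot2 at col 1 lands with bottom-row=5; cleared 0 line(s) (total 0); column heights now [0 7 7 6 1], max=7
Drop 4: Z rot1 at col 0 lands with bottom-row=6; cleared 0 line(s) (total 0); column heights now [8 9 7 6 1], max=9
Drop 5: T rot3 at col 2 lands with bottom-row=6; cleared 0 line(s) (total 0); column heights now [8 9 8 9 1], max=9
Drop 6: L rot0 at col 0 lands with bottom-row=9; cleared 0 line(s) (total 0); column heights now [10 10 11 9 1], max=11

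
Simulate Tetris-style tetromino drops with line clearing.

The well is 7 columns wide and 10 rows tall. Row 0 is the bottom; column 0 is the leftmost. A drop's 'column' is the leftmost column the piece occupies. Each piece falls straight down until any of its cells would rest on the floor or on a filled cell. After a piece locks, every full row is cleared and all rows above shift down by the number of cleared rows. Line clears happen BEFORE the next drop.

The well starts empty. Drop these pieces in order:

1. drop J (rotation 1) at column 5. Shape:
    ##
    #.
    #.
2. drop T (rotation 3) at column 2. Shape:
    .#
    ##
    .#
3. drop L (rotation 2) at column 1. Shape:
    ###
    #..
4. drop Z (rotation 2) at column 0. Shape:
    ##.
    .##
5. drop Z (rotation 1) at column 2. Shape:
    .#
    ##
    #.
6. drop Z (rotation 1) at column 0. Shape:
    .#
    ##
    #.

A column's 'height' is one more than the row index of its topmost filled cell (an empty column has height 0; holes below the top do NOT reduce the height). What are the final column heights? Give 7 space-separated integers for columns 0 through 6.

Drop 1: J rot1 at col 5 lands with bottom-row=0; cleared 0 line(s) (total 0); column heights now [0 0 0 0 0 3 3], max=3
Drop 2: T rot3 at col 2 lands with bottom-row=0; cleared 0 line(s) (total 0); column heights now [0 0 2 3 0 3 3], max=3
Drop 3: L rot2 at col 1 lands with bottom-row=2; cleared 0 line(s) (total 0); column heights now [0 4 4 4 0 3 3], max=4
Drop 4: Z rot2 at col 0 lands with bottom-row=4; cleared 0 line(s) (total 0); column heights now [6 6 5 4 0 3 3], max=6
Drop 5: Z rot1 at col 2 lands with bottom-row=5; cleared 0 line(s) (total 0); column heights now [6 6 7 8 0 3 3], max=8
Drop 6: Z rot1 at col 0 lands with bottom-row=6; cleared 0 line(s) (total 0); column heights now [8 9 7 8 0 3 3], max=9

Answer: 8 9 7 8 0 3 3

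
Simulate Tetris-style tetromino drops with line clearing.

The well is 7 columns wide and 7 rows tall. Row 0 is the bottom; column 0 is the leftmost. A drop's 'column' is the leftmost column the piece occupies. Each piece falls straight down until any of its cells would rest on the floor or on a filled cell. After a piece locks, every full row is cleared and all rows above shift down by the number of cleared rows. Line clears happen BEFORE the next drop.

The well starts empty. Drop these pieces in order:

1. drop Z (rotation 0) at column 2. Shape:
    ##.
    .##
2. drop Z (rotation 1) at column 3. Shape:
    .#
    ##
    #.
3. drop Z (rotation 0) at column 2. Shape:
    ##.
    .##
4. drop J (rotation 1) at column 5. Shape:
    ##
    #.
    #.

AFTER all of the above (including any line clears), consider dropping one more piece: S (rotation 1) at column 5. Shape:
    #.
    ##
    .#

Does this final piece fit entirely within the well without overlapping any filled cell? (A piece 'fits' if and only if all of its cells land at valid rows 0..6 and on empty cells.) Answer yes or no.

Drop 1: Z rot0 at col 2 lands with bottom-row=0; cleared 0 line(s) (total 0); column heights now [0 0 2 2 1 0 0], max=2
Drop 2: Z rot1 at col 3 lands with bottom-row=2; cleared 0 line(s) (total 0); column heights now [0 0 2 4 5 0 0], max=5
Drop 3: Z rot0 at col 2 lands with bottom-row=5; cleared 0 line(s) (total 0); column heights now [0 0 7 7 6 0 0], max=7
Drop 4: J rot1 at col 5 lands with bottom-row=0; cleared 0 line(s) (total 0); column heights now [0 0 7 7 6 3 3], max=7
Test piece S rot1 at col 5 (width 2): heights before test = [0 0 7 7 6 3 3]; fits = True

Answer: yes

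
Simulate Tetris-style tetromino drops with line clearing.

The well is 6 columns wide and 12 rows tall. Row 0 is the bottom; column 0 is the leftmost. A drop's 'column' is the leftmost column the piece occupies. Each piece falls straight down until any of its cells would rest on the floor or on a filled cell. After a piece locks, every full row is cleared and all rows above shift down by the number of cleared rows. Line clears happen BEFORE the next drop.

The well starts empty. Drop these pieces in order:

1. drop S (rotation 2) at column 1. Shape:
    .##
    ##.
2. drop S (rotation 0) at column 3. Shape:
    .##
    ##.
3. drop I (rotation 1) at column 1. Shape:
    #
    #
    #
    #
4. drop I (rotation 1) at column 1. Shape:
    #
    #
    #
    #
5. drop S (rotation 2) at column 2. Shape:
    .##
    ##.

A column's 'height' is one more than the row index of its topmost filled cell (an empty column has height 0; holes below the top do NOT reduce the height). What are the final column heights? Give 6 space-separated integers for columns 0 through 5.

Drop 1: S rot2 at col 1 lands with bottom-row=0; cleared 0 line(s) (total 0); column heights now [0 1 2 2 0 0], max=2
Drop 2: S rot0 at col 3 lands with bottom-row=2; cleared 0 line(s) (total 0); column heights now [0 1 2 3 4 4], max=4
Drop 3: I rot1 at col 1 lands with bottom-row=1; cleared 0 line(s) (total 0); column heights now [0 5 2 3 4 4], max=5
Drop 4: I rot1 at col 1 lands with bottom-row=5; cleared 0 line(s) (total 0); column heights now [0 9 2 3 4 4], max=9
Drop 5: S rot2 at col 2 lands with bottom-row=3; cleared 0 line(s) (total 0); column heights now [0 9 4 5 5 4], max=9

Answer: 0 9 4 5 5 4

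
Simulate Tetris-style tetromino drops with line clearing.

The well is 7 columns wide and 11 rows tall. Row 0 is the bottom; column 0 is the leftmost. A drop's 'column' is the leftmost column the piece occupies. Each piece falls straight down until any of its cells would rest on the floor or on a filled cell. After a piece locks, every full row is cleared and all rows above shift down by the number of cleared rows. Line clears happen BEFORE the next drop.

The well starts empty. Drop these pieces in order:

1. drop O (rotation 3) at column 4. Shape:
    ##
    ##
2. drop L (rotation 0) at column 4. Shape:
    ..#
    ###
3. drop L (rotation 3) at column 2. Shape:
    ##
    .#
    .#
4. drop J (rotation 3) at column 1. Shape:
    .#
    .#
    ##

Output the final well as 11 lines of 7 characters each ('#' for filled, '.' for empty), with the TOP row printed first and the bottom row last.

Answer: .......
.......
.......
.......
.......
..#....
..#....
.##...#
..#####
...###.
...###.

Derivation:
Drop 1: O rot3 at col 4 lands with bottom-row=0; cleared 0 line(s) (total 0); column heights now [0 0 0 0 2 2 0], max=2
Drop 2: L rot0 at col 4 lands with bottom-row=2; cleared 0 line(s) (total 0); column heights now [0 0 0 0 3 3 4], max=4
Drop 3: L rot3 at col 2 lands with bottom-row=0; cleared 0 line(s) (total 0); column heights now [0 0 3 3 3 3 4], max=4
Drop 4: J rot3 at col 1 lands with bottom-row=3; cleared 0 line(s) (total 0); column heights now [0 4 6 3 3 3 4], max=6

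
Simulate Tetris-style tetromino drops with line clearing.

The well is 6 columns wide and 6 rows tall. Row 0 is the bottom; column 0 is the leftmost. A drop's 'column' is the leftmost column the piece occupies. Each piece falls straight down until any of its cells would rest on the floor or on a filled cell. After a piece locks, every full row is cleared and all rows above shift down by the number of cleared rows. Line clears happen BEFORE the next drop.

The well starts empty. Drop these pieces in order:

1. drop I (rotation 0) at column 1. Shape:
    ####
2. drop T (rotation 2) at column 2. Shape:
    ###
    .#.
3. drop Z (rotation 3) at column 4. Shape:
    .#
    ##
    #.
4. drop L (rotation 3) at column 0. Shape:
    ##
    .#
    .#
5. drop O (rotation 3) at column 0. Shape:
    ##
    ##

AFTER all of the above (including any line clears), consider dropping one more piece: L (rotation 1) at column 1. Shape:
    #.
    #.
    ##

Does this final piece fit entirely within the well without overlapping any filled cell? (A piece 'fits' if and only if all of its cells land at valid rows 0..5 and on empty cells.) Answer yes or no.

Answer: no

Derivation:
Drop 1: I rot0 at col 1 lands with bottom-row=0; cleared 0 line(s) (total 0); column heights now [0 1 1 1 1 0], max=1
Drop 2: T rot2 at col 2 lands with bottom-row=1; cleared 0 line(s) (total 0); column heights now [0 1 3 3 3 0], max=3
Drop 3: Z rot3 at col 4 lands with bottom-row=3; cleared 0 line(s) (total 0); column heights now [0 1 3 3 5 6], max=6
Drop 4: L rot3 at col 0 lands with bottom-row=1; cleared 0 line(s) (total 0); column heights now [4 4 3 3 5 6], max=6
Drop 5: O rot3 at col 0 lands with bottom-row=4; cleared 0 line(s) (total 0); column heights now [6 6 3 3 5 6], max=6
Test piece L rot1 at col 1 (width 2): heights before test = [6 6 3 3 5 6]; fits = False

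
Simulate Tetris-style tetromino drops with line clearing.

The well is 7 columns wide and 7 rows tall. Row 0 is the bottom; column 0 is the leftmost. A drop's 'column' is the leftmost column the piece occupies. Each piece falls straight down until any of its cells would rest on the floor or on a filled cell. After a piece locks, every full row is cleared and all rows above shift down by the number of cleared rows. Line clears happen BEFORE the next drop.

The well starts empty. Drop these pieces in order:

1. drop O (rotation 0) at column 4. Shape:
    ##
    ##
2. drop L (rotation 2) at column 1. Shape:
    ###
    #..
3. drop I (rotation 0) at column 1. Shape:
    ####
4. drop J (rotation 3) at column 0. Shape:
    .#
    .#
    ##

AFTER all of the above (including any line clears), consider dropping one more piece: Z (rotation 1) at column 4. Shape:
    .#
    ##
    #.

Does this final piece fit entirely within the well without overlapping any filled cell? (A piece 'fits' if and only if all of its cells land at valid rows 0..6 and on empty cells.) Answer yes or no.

Answer: yes

Derivation:
Drop 1: O rot0 at col 4 lands with bottom-row=0; cleared 0 line(s) (total 0); column heights now [0 0 0 0 2 2 0], max=2
Drop 2: L rot2 at col 1 lands with bottom-row=0; cleared 0 line(s) (total 0); column heights now [0 2 2 2 2 2 0], max=2
Drop 3: I rot0 at col 1 lands with bottom-row=2; cleared 0 line(s) (total 0); column heights now [0 3 3 3 3 2 0], max=3
Drop 4: J rot3 at col 0 lands with bottom-row=3; cleared 0 line(s) (total 0); column heights now [4 6 3 3 3 2 0], max=6
Test piece Z rot1 at col 4 (width 2): heights before test = [4 6 3 3 3 2 0]; fits = True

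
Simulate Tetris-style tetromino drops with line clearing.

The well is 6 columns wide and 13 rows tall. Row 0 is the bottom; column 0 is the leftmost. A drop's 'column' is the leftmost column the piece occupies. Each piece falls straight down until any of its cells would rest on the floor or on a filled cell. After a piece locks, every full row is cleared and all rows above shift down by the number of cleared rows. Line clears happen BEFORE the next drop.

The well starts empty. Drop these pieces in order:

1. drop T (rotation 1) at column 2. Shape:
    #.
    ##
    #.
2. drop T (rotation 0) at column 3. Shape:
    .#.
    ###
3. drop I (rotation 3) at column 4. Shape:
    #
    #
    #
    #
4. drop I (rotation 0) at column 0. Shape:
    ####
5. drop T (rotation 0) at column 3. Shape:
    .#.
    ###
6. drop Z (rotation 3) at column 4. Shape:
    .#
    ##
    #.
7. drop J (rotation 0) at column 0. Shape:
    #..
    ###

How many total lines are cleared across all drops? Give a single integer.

Drop 1: T rot1 at col 2 lands with bottom-row=0; cleared 0 line(s) (total 0); column heights now [0 0 3 2 0 0], max=3
Drop 2: T rot0 at col 3 lands with bottom-row=2; cleared 0 line(s) (total 0); column heights now [0 0 3 3 4 3], max=4
Drop 3: I rot3 at col 4 lands with bottom-row=4; cleared 0 line(s) (total 0); column heights now [0 0 3 3 8 3], max=8
Drop 4: I rot0 at col 0 lands with bottom-row=3; cleared 0 line(s) (total 0); column heights now [4 4 4 4 8 3], max=8
Drop 5: T rot0 at col 3 lands with bottom-row=8; cleared 0 line(s) (total 0); column heights now [4 4 4 9 10 9], max=10
Drop 6: Z rot3 at col 4 lands with bottom-row=10; cleared 0 line(s) (total 0); column heights now [4 4 4 9 12 13], max=13
Drop 7: J rot0 at col 0 lands with bottom-row=4; cleared 0 line(s) (total 0); column heights now [6 5 5 9 12 13], max=13

Answer: 0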